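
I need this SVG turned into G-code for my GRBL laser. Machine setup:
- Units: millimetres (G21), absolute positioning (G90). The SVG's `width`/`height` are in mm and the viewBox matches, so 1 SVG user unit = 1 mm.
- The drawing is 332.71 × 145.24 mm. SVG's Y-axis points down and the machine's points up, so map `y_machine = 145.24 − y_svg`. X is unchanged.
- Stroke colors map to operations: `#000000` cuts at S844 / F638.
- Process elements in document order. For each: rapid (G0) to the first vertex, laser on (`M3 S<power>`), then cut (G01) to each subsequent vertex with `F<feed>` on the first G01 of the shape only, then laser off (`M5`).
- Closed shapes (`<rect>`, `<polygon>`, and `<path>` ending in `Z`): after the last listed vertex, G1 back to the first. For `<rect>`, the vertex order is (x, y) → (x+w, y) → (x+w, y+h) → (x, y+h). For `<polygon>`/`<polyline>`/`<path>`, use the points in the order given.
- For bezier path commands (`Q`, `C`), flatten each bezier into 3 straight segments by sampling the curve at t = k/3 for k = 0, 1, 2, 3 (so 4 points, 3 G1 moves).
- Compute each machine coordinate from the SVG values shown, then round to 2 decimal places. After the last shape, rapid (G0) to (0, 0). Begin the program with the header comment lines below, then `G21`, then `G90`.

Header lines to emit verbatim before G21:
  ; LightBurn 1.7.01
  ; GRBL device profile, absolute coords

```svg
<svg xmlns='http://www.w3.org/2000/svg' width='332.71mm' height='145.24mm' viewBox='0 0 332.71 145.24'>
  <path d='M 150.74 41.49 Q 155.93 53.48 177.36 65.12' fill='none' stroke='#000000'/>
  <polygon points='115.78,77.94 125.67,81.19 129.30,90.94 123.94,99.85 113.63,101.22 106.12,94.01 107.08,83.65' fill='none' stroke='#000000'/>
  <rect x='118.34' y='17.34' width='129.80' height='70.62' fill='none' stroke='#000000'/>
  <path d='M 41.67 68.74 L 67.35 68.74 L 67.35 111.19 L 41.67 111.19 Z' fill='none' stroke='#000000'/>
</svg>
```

; LightBurn 1.7.01
; GRBL device profile, absolute coords
G21
G90
G0 X150.74 Y103.75
M3 S844
G01 X156.00 Y95.80 F638
G01 X164.88 Y87.92
G01 X177.36 Y80.12
M5
G0 X115.78 Y67.30
M3 S844
G01 X125.67 Y64.05 F638
G01 X129.30 Y54.30
G01 X123.94 Y45.39
G01 X113.63 Y44.02
G01 X106.12 Y51.23
G01 X107.08 Y61.59
G01 X115.78 Y67.30
M5
G0 X118.34 Y127.90
M3 S844
G01 X248.14 Y127.90 F638
G01 X248.14 Y57.28
G01 X118.34 Y57.28
G01 X118.34 Y127.90
M5
G0 X41.67 Y76.50
M3 S844
G01 X67.35 Y76.50 F638
G01 X67.35 Y34.05
G01 X41.67 Y34.05
G01 X41.67 Y76.50
M5
G0 X0.00 Y0.00

viewBox `0 0 332.71 145.24` with mm width/height → 1 unit = 1 mm. Flip: y_m = 145.24 − y_svg.

**Shape 1** — `<path>` quadratic bezier, stroke `#000000` → cut (S844, F638). Control points (SVG): P0=(150.74,41.49), P1=(155.93,53.48), P2=(177.36,65.12); sampled at t=k/3. Machine vertices: (150.74,103.75) → (156.00,95.80) → (164.88,87.92) → (177.36,80.12). Open path.

**Shape 2** — `<polygon>` regular polygon, stroke `#000000` → cut (S844, F638). Machine vertices: (115.78,67.30) → (125.67,64.05) → (129.30,54.30) → (123.94,45.39) → (113.63,44.02) → (106.12,51.23) → (107.08,61.59) → (115.78,67.30). Closed: final G1 returns to the first vertex.

**Shape 3** — `<rect>` rectangle, stroke `#000000` → cut (S844, F638). Machine vertices: (118.34,127.90) → (248.14,127.90) → (248.14,57.28) → (118.34,57.28) → (118.34,127.90). Closed: final G1 returns to the first vertex.

**Shape 4** — `<path>` rectangle, stroke `#000000` → cut (S844, F638). Machine vertices: (41.67,76.50) → (67.35,76.50) → (67.35,34.05) → (41.67,34.05) → (41.67,76.50). Closed: final G1 returns to the first vertex.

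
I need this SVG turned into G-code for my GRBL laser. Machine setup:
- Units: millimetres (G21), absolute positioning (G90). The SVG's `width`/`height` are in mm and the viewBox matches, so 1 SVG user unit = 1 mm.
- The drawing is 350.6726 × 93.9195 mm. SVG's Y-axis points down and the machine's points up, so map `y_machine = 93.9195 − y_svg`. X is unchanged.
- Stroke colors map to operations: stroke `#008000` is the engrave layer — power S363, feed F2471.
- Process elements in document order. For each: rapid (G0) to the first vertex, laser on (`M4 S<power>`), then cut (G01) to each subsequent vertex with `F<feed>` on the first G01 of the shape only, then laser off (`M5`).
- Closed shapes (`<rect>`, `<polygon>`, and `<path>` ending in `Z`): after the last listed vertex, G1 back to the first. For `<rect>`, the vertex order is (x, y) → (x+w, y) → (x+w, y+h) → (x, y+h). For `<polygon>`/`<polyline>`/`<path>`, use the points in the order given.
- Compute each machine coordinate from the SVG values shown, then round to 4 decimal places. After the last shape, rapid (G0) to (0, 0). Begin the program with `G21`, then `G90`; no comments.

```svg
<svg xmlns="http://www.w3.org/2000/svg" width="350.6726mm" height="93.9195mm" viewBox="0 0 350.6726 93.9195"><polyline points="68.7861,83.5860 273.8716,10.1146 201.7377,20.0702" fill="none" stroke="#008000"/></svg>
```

Since the viewBox matches the mm dimensions, user units are millimetres directly. The only transform is the Y-flip y_m = 93.9195 − y_svg.

Shape 1 is a open polyline drawn with `<polyline>`. Its stroke #008000 means engrave at S363, F2471. After flipping Y the toolpath is (68.7861,10.3335) → (273.8716,83.8049) → (201.7377,73.8493).

G21
G90
G0 X68.7861 Y10.3335
M4 S363
G01 X273.8716 Y83.8049 F2471
G01 X201.7377 Y73.8493
M5
G0 X0.0000 Y0.0000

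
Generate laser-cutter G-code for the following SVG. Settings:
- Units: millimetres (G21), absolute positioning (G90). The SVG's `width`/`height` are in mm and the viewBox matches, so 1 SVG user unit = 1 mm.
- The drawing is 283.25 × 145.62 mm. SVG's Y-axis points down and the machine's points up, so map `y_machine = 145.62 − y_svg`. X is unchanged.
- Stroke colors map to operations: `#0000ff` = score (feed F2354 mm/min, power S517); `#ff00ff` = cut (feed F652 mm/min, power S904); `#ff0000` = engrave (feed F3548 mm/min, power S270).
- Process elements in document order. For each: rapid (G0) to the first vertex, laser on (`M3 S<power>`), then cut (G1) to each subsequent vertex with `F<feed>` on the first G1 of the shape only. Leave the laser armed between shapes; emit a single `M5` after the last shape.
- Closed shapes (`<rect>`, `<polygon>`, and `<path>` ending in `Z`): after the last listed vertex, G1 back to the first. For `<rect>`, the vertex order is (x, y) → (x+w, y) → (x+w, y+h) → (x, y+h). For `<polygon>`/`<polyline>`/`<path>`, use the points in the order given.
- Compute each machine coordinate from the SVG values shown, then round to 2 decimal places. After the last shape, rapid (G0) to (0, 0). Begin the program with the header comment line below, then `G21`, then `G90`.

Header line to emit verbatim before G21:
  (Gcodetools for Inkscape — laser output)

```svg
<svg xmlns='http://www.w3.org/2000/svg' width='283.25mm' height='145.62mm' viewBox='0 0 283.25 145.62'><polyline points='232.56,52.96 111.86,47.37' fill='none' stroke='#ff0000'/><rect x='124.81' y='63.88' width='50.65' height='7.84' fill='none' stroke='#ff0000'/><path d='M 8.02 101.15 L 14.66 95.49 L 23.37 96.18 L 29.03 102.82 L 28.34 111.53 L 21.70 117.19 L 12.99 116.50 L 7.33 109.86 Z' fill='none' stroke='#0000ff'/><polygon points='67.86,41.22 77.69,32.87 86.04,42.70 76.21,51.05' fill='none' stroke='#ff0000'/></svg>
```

1 u = 1 mm; y_m = 145.62 − y.

[1] `<polyline>` line segment, #ff0000→engrave S270 F3548: (232.56,92.66) → (111.86,98.25)

[2] `<rect>` rectangle, #ff0000→engrave S270 F3548: (124.81,81.74) → (175.46,81.74) → (175.46,73.90) → (124.81,73.90) → (124.81,81.74) (closed)

[3] `<path>` regular polygon, #0000ff→score S517 F2354: (8.02,44.47) → (14.66,50.13) → (23.37,49.44) → (29.03,42.80) → (28.34,34.09) → (21.70,28.43) → (12.99,29.12) → (7.33,35.76) → (8.02,44.47) (closed)

[4] `<polygon>` regular polygon, #ff0000→engrave S270 F3548: (67.86,104.40) → (77.69,112.75) → (86.04,102.92) → (76.21,94.57) → (67.86,104.40) (closed)

(Gcodetools for Inkscape — laser output)
G21
G90
G0 X232.56 Y92.66
M3 S270
G1 X111.86 Y98.25 F3548
G0 X124.81 Y81.74
M3 S270
G1 X175.46 Y81.74 F3548
G1 X175.46 Y73.90
G1 X124.81 Y73.90
G1 X124.81 Y81.74
G0 X8.02 Y44.47
M3 S517
G1 X14.66 Y50.13 F2354
G1 X23.37 Y49.44
G1 X29.03 Y42.80
G1 X28.34 Y34.09
G1 X21.70 Y28.43
G1 X12.99 Y29.12
G1 X7.33 Y35.76
G1 X8.02 Y44.47
G0 X67.86 Y104.40
M3 S270
G1 X77.69 Y112.75 F3548
G1 X86.04 Y102.92
G1 X76.21 Y94.57
G1 X67.86 Y104.40
M5
G0 X0.00 Y0.00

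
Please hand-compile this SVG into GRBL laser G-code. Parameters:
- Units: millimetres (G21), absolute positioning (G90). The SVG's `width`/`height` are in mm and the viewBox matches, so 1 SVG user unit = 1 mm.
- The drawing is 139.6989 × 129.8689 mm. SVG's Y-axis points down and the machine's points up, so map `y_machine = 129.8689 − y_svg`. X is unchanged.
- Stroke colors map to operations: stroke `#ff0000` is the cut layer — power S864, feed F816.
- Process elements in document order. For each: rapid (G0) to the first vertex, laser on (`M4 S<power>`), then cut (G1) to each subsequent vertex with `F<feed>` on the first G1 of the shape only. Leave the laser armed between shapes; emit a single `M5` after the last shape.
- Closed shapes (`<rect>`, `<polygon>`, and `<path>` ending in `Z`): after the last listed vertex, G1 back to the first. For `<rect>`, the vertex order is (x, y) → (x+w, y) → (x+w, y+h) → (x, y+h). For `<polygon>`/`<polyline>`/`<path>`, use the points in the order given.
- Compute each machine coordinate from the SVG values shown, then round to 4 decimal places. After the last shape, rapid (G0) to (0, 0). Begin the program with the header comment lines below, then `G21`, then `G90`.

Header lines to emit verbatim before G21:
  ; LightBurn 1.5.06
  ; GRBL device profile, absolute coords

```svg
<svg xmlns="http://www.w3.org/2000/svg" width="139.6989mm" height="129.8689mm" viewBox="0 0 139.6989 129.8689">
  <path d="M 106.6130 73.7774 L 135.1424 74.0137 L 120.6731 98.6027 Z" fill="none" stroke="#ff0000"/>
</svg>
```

Since the viewBox matches the mm dimensions, user units are millimetres directly. The only transform is the Y-flip y_m = 129.8689 − y_svg.

Shape 1 is a regular polygon drawn with `<path>`. Its stroke #ff0000 means cut at S864, F816. After flipping Y the toolpath is (106.6130,56.0915) → (135.1424,55.8552) → (120.6731,31.2662) → (106.6130,56.0915), returning to the start.

; LightBurn 1.5.06
; GRBL device profile, absolute coords
G21
G90
G0 X106.6130 Y56.0915
M4 S864
G1 X135.1424 Y55.8552 F816
G1 X120.6731 Y31.2662
G1 X106.6130 Y56.0915
M5
G0 X0.0000 Y0.0000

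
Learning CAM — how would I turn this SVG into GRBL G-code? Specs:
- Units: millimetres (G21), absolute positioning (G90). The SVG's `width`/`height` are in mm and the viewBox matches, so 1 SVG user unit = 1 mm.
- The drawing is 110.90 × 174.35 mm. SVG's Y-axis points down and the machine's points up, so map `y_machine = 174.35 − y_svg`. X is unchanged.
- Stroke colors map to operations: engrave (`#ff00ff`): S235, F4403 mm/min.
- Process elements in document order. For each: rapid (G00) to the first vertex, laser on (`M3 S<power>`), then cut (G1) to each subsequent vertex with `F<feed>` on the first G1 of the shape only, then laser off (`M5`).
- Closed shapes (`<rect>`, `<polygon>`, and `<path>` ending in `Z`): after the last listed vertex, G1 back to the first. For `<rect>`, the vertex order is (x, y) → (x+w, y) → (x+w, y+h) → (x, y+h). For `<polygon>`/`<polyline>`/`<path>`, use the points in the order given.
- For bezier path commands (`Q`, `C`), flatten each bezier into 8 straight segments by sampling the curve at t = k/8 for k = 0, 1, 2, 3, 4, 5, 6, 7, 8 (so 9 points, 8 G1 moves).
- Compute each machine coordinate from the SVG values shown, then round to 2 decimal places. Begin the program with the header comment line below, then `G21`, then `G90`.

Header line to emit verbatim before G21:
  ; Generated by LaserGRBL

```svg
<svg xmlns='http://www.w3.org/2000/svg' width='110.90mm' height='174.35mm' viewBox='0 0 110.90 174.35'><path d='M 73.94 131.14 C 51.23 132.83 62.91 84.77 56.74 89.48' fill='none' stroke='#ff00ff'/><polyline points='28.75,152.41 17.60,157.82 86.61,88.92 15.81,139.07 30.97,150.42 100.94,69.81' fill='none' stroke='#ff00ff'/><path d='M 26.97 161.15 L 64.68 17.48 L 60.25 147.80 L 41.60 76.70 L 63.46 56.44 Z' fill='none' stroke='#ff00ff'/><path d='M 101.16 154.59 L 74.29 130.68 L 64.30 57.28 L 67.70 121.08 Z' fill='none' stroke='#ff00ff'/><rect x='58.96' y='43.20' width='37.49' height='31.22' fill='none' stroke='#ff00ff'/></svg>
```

viewBox `0 0 110.90 174.35` with mm width/height → 1 unit = 1 mm. Flip: y_m = 174.35 − y_svg.

**Shape 1** — `<path>` cubic bezier, stroke `#ff00ff` → engrave (S235, F4403). Control points (SVG): P0=(73.94,131.14), P1=(51.23,132.83), P2=(62.91,84.77), P3=(56.74,89.48); sampled at t=k/8. Machine vertices: (73.94,43.21) → (66.93,44.71) → (62.54,49.67) → (60.14,56.89) → (59.14,65.17) → (58.91,73.31) → (58.84,80.11) → (58.32,84.36) → (56.74,84.87). Open path.

**Shape 2** — `<polyline>` open polyline, stroke `#ff00ff` → engrave (S235, F4403). Machine vertices: (28.75,21.94) → (17.60,16.53) → (86.61,85.43) → (15.81,35.28) → (30.97,23.93) → (100.94,104.54). Open path.

**Shape 3** — `<path>` closed polygon, stroke `#ff00ff` → engrave (S235, F4403). Machine vertices: (26.97,13.20) → (64.68,156.87) → (60.25,26.55) → (41.60,97.65) → (63.46,117.91) → (26.97,13.20). Closed: final G1 returns to the first vertex.

**Shape 4** — `<path>` closed polygon, stroke `#ff00ff` → engrave (S235, F4403). Machine vertices: (101.16,19.76) → (74.29,43.67) → (64.30,117.07) → (67.70,53.27) → (101.16,19.76). Closed: final G1 returns to the first vertex.

**Shape 5** — `<rect>` rectangle, stroke `#ff00ff` → engrave (S235, F4403). Machine vertices: (58.96,131.15) → (96.45,131.15) → (96.45,99.93) → (58.96,99.93) → (58.96,131.15). Closed: final G1 returns to the first vertex.

; Generated by LaserGRBL
G21
G90
G00 X73.94 Y43.21
M3 S235
G1 X66.93 Y44.71 F4403
G1 X62.54 Y49.67
G1 X60.14 Y56.89
G1 X59.14 Y65.17
G1 X58.91 Y73.31
G1 X58.84 Y80.11
G1 X58.32 Y84.36
G1 X56.74 Y84.87
M5
G00 X28.75 Y21.94
M3 S235
G1 X17.60 Y16.53 F4403
G1 X86.61 Y85.43
G1 X15.81 Y35.28
G1 X30.97 Y23.93
G1 X100.94 Y104.54
M5
G00 X26.97 Y13.20
M3 S235
G1 X64.68 Y156.87 F4403
G1 X60.25 Y26.55
G1 X41.60 Y97.65
G1 X63.46 Y117.91
G1 X26.97 Y13.20
M5
G00 X101.16 Y19.76
M3 S235
G1 X74.29 Y43.67 F4403
G1 X64.30 Y117.07
G1 X67.70 Y53.27
G1 X101.16 Y19.76
M5
G00 X58.96 Y131.15
M3 S235
G1 X96.45 Y131.15 F4403
G1 X96.45 Y99.93
G1 X58.96 Y99.93
G1 X58.96 Y131.15
M5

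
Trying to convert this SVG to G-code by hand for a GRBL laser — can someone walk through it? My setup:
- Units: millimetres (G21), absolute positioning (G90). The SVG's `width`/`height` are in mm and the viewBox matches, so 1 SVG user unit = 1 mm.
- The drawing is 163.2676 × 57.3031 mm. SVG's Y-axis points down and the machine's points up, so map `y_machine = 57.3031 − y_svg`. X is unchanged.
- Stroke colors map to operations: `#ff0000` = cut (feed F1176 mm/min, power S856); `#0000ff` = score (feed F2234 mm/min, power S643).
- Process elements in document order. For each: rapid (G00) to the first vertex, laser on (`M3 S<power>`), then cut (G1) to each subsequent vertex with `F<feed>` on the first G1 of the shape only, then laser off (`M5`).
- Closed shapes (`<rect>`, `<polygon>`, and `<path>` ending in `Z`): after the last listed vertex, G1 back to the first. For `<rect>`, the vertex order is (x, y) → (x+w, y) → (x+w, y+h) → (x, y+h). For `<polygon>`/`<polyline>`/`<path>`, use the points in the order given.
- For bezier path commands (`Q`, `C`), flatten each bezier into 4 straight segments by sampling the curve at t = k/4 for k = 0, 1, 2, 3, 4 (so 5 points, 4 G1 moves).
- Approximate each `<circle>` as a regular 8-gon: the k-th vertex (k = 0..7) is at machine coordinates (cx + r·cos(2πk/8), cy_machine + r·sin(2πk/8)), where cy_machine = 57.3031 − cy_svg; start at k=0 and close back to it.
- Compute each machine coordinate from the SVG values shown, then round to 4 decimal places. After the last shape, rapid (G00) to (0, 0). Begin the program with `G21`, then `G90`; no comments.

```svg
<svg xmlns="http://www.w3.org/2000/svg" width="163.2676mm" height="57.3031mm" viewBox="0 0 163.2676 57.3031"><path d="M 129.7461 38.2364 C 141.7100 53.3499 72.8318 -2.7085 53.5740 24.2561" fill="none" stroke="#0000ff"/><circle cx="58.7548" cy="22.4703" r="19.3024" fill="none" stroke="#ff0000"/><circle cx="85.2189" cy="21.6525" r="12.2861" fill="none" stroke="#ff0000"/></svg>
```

G21
G90
G00 X129.7461 Y19.0667
M3 S643
G1 X125.5996 Y18.6670 F2234
G1 X103.3682 Y30.5010
G1 X75.2827 Y40.1129
G1 X53.5740 Y33.0470
M5
G00 X78.0572 Y34.8328
M3 S856
G1 X72.4037 Y48.4817 F1176
G1 X58.7548 Y54.1352
G1 X45.1059 Y48.4817
G1 X39.4524 Y34.8328
G1 X45.1059 Y21.1839
G1 X58.7548 Y15.5304
G1 X72.4037 Y21.1839
G1 X78.0572 Y34.8328
M5
G00 X97.5050 Y35.6506
M3 S856
G1 X93.9065 Y44.3382 F1176
G1 X85.2189 Y47.9367
G1 X76.5313 Y44.3382
G1 X72.9328 Y35.6506
G1 X76.5313 Y26.9630
G1 X85.2189 Y23.3645
G1 X93.9065 Y26.9630
G1 X97.5050 Y35.6506
M5
G00 X0.0000 Y0.0000

Since the viewBox matches the mm dimensions, user units are millimetres directly. The only transform is the Y-flip y_m = 57.3031 − y_svg.

Shape 1 is a cubic bezier drawn with `<path>`. Its stroke #0000ff means score at S643, F2234. After flipping Y the toolpath is (129.7461,19.0667) → (125.5996,18.6670) → (103.3682,30.5010) → (75.2827,40.1129) → (53.5740,33.0470).

Shape 2 is a circle drawn with `<circle>`. Its stroke #ff0000 means cut at S856, F1176. After flipping Y the toolpath is (78.0572,34.8328) → (72.4037,48.4817) → (58.7548,54.1352) → (45.1059,48.4817) → (39.4524,34.8328) → (45.1059,21.1839) → (58.7548,15.5304) → (72.4037,21.1839) → (78.0572,34.8328), returning to the start.

Shape 3 is a circle drawn with `<circle>`. Its stroke #ff0000 means cut at S856, F1176. After flipping Y the toolpath is (97.5050,35.6506) → (93.9065,44.3382) → (85.2189,47.9367) → (76.5313,44.3382) → (72.9328,35.6506) → (76.5313,26.9630) → (85.2189,23.3645) → (93.9065,26.9630) → (97.5050,35.6506), returning to the start.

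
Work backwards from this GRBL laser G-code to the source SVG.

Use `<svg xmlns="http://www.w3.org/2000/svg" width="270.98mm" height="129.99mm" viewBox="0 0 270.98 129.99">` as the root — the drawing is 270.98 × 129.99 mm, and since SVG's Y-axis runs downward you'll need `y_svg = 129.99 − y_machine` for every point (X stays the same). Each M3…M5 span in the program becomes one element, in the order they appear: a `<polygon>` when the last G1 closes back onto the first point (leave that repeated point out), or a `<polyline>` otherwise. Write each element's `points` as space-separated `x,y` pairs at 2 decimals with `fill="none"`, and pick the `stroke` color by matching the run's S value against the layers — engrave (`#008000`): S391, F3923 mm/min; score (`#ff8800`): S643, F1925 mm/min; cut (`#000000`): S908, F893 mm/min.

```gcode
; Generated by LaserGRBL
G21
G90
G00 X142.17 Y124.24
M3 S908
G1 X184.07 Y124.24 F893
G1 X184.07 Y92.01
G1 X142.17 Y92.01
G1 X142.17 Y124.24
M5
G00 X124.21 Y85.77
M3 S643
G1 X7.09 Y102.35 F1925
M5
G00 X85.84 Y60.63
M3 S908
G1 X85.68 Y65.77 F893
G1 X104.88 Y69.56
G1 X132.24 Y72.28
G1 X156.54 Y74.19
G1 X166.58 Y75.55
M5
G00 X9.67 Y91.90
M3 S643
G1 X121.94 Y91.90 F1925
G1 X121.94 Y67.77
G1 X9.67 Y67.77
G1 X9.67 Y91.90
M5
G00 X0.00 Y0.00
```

<svg xmlns="http://www.w3.org/2000/svg" width="270.98mm" height="129.99mm" viewBox="0 0 270.98 129.99">
  <polygon points="142.17,5.75 184.07,5.75 184.07,37.98 142.17,37.98" fill="none" stroke="#000000"/>
  <polyline points="124.21,44.22 7.09,27.64" fill="none" stroke="#ff8800"/>
  <polyline points="85.84,69.36 85.68,64.22 104.88,60.43 132.24,57.71 156.54,55.80 166.58,54.44" fill="none" stroke="#000000"/>
  <polygon points="9.67,38.09 121.94,38.09 121.94,62.22 9.67,62.22" fill="none" stroke="#ff8800"/>
</svg>

Each laser-on run becomes one SVG element. Flip Y back into SVG space with y_svg = 129.99 − y_machine.

Run 1: power S908 maps to stroke `#000000` (cut). The run returns to its start, so emit a `<polygon>` with points (Y-flipped): 142.17,5.75 184.07,5.75 184.07,37.98 142.17,37.98.

Run 2: power S643 maps to stroke `#ff8800` (score). The run is open, so emit a `<polyline>` with points (Y-flipped): 124.21,44.22 7.09,27.64.

Run 3: S908 ⇒ cut layer `#000000`. The run is open, so emit a `<polyline>` with points (Y-flipped): 85.84,69.36 85.68,64.22 104.88,60.43 132.24,57.71 156.54,55.80 166.58,54.44.

Run 4: S643 ⇒ score layer `#ff8800`. The run returns to its start, so emit a `<polygon>` with points (Y-flipped): 9.67,38.09 121.94,38.09 121.94,62.22 9.67,62.22.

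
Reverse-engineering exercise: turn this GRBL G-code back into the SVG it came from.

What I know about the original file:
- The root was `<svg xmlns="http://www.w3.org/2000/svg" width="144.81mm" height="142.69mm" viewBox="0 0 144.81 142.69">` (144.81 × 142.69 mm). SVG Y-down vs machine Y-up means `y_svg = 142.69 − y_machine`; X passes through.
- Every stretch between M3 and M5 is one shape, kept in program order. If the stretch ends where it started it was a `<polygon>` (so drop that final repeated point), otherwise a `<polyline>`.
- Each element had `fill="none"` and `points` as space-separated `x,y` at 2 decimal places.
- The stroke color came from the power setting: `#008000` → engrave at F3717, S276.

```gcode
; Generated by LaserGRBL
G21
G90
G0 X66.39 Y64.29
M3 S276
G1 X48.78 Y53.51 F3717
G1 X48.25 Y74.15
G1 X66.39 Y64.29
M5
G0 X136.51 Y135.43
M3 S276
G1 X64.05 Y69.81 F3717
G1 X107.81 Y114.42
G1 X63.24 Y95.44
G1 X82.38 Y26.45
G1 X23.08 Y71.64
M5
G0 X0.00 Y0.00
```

y_svg = 142.69 − y_m. Every run uses S276, so all elements get stroke `#008000` (engrave).

[1] closed run; points: 66.39,78.40 48.78,89.18 48.25,68.54

[2] open run; points: 136.51,7.26 64.05,72.88 107.81,28.27 63.24,47.25 82.38,116.24 23.08,71.05

<svg xmlns="http://www.w3.org/2000/svg" width="144.81mm" height="142.69mm" viewBox="0 0 144.81 142.69">
  <polygon points="66.39,78.40 48.78,89.18 48.25,68.54" fill="none" stroke="#008000"/>
  <polyline points="136.51,7.26 64.05,72.88 107.81,28.27 63.24,47.25 82.38,116.24 23.08,71.05" fill="none" stroke="#008000"/>
</svg>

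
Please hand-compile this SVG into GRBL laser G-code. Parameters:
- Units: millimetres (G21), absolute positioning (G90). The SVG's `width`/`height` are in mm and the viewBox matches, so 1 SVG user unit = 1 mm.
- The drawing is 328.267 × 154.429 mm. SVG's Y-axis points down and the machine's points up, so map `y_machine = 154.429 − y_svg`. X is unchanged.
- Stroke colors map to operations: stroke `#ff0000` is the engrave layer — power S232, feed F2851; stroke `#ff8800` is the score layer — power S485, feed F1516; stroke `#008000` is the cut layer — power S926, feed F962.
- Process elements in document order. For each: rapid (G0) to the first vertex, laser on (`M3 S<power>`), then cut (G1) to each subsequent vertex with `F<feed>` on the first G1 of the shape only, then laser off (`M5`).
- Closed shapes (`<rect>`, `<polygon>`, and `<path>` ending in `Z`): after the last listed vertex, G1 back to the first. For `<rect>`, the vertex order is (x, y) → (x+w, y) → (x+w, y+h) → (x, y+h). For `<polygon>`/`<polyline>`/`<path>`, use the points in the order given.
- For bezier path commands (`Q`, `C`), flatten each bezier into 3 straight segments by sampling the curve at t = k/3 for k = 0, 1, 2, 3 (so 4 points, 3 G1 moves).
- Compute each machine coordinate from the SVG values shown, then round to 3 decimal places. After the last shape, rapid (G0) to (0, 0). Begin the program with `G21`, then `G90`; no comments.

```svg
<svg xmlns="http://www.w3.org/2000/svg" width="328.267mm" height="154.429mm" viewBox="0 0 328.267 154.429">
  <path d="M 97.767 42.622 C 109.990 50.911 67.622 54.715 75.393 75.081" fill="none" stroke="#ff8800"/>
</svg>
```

1 u = 1 mm; y_m = 154.429 − y.

[1] `<path>` cubic bezier, #ff8800→score S485 F1516: (97.767,111.807) → (95.672,104.233) → (80.456,94.973) → (75.393,79.348)

G21
G90
G0 X97.767 Y111.807
M3 S485
G1 X95.672 Y104.233 F1516
G1 X80.456 Y94.973
G1 X75.393 Y79.348
M5
G0 X0.000 Y0.000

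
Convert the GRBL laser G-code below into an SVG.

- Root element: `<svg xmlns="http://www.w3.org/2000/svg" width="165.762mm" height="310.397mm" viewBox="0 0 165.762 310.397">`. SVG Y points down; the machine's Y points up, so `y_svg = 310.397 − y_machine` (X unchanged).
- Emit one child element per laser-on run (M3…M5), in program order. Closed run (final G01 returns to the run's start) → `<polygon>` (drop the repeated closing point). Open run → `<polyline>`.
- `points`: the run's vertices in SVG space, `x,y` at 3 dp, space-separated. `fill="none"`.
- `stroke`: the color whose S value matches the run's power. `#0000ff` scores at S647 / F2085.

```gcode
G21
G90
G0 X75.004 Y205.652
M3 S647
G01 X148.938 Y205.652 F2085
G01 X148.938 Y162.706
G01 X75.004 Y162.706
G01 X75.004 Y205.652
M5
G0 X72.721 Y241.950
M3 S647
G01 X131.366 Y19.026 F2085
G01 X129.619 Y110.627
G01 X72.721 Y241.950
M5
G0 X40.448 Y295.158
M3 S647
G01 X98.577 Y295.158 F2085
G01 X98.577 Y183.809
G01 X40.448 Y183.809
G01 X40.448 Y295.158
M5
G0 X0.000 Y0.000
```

<svg xmlns="http://www.w3.org/2000/svg" width="165.762mm" height="310.397mm" viewBox="0 0 165.762 310.397">
  <polygon points="75.004,104.745 148.938,104.745 148.938,147.691 75.004,147.691" fill="none" stroke="#0000ff"/>
  <polygon points="72.721,68.447 131.366,291.371 129.619,199.770" fill="none" stroke="#0000ff"/>
  <polygon points="40.448,15.239 98.577,15.239 98.577,126.588 40.448,126.588" fill="none" stroke="#0000ff"/>
</svg>

Machine Y-up, SVG Y-down with viewBox height 310.397, so y_svg = 310.397 − y_machine; X carries over. Every run uses S647, so all elements get stroke `#0000ff` (score).

Run 1: The run returns to its start, so emit a `<polygon>` with points (Y-flipped): 75.004,104.745 148.938,104.745 148.938,147.691 75.004,147.691.

Run 2: The run returns to its start, so emit a `<polygon>` with points (Y-flipped): 72.721,68.447 131.366,291.371 129.619,199.770.

Run 3: The run returns to its start, so emit a `<polygon>` with points (Y-flipped): 40.448,15.239 98.577,15.239 98.577,126.588 40.448,126.588.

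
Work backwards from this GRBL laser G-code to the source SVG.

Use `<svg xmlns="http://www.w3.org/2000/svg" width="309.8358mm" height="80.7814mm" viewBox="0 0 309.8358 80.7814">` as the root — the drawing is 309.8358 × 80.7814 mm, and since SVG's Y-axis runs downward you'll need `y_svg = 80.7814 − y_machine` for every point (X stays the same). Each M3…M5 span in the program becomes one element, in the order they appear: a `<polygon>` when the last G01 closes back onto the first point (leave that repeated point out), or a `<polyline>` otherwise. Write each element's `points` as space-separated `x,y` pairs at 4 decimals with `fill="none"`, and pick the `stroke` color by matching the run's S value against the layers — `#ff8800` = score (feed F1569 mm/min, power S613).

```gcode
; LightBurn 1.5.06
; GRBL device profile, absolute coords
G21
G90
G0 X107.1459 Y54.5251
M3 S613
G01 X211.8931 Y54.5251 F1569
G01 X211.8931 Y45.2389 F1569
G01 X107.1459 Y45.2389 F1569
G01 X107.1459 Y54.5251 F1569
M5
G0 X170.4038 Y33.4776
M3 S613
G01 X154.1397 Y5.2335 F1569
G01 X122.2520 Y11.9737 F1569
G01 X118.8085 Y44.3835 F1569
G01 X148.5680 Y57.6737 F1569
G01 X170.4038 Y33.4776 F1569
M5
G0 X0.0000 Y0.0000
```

Machine Y-up, SVG Y-down with viewBox height 80.7814, so y_svg = 80.7814 − y_machine; X carries over. Every run uses S613, so all elements get stroke `#ff8800` (score).

Run 1: The run returns to its start, so emit a `<polygon>` with points (Y-flipped): 107.1459,26.2563 211.8931,26.2563 211.8931,35.5425 107.1459,35.5425.

Run 2: The run returns to its start, so emit a `<polygon>` with points (Y-flipped): 170.4038,47.3038 154.1397,75.5479 122.2520,68.8077 118.8085,36.3979 148.5680,23.1077.

<svg xmlns="http://www.w3.org/2000/svg" width="309.8358mm" height="80.7814mm" viewBox="0 0 309.8358 80.7814">
  <polygon points="107.1459,26.2563 211.8931,26.2563 211.8931,35.5425 107.1459,35.5425" fill="none" stroke="#ff8800"/>
  <polygon points="170.4038,47.3038 154.1397,75.5479 122.2520,68.8077 118.8085,36.3979 148.5680,23.1077" fill="none" stroke="#ff8800"/>
</svg>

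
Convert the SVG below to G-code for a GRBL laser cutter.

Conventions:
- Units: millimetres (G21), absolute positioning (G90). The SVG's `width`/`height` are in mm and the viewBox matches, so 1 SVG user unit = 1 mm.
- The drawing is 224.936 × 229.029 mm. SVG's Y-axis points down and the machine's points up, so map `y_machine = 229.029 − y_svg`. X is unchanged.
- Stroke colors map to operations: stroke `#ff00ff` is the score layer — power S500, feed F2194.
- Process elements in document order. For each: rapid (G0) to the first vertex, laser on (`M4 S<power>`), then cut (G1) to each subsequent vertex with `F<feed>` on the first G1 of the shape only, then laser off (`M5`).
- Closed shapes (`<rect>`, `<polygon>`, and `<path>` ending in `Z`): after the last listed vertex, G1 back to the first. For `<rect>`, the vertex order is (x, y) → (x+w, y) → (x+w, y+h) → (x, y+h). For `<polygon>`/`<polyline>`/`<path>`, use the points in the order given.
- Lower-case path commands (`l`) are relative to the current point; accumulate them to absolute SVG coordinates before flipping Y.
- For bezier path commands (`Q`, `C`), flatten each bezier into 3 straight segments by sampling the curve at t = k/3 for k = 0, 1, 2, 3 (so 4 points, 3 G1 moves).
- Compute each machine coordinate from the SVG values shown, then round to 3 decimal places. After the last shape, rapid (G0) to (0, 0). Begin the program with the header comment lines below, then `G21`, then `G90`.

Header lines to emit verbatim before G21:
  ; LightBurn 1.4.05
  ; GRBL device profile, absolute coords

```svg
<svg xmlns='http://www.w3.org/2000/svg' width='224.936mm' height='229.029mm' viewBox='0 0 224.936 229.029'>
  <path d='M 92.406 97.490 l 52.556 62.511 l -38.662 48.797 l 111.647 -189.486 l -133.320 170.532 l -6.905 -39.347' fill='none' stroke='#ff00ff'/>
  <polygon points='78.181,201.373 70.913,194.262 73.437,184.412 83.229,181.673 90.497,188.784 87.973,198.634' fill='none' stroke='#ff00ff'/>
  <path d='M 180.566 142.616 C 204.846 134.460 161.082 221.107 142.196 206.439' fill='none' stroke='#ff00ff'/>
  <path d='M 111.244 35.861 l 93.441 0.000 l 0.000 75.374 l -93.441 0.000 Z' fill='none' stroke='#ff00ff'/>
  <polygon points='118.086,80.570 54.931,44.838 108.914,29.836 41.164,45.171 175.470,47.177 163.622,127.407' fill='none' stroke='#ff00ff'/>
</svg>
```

; LightBurn 1.4.05
; GRBL device profile, absolute coords
G21
G90
G0 X92.406 Y131.539
M4 S500
G1 X144.962 Y69.028 F2194
G1 X106.300 Y20.231
G1 X217.947 Y209.717
G1 X84.627 Y39.185
G1 X77.722 Y78.532
M5
G0 X78.181 Y27.656
M4 S500
G1 X70.913 Y34.767 F2194
G1 X73.437 Y44.617
G1 X83.229 Y47.356
G1 X90.497 Y40.245
G1 X87.973 Y30.395
G1 X78.181 Y27.656
M5
G0 X180.566 Y86.413
M4 S500
G1 X185.606 Y70.232 F2194
G1 X165.933 Y34.430
G1 X142.196 Y22.590
M5
G0 X111.244 Y193.168
M4 S500
G1 X204.685 Y193.168 F2194
G1 X204.685 Y117.794
G1 X111.244 Y117.794
G1 X111.244 Y193.168
M5
G0 X118.086 Y148.459
M4 S500
G1 X54.931 Y184.191 F2194
G1 X108.914 Y199.193
G1 X41.164 Y183.858
G1 X175.470 Y181.852
G1 X163.622 Y101.622
G1 X118.086 Y148.459
M5
G0 X0.000 Y0.000

1 u = 1 mm; y_m = 229.029 − y.

[1] `<path>` open polyline, #ff00ff→score S500 F2194: (92.406,131.539) → (144.962,69.028) → (106.300,20.231) → (217.947,209.717) → (84.627,39.185) → (77.722,78.532)

[2] `<polygon>` regular polygon, #ff00ff→score S500 F2194: (78.181,27.656) → (70.913,34.767) → (73.437,44.617) → (83.229,47.356) → (90.497,40.245) → (87.973,30.395) → (78.181,27.656) (closed)

[3] `<path>` cubic bezier, #ff00ff→score S500 F2194: (180.566,86.413) → (185.606,70.232) → (165.933,34.430) → (142.196,22.590)

[4] `<path>` rectangle, #ff00ff→score S500 F2194: (111.244,193.168) → (204.685,193.168) → (204.685,117.794) → (111.244,117.794) → (111.244,193.168) (closed)

[5] `<polygon>` closed polygon, #ff00ff→score S500 F2194: (118.086,148.459) → (54.931,184.191) → (108.914,199.193) → (41.164,183.858) → (175.470,181.852) → (163.622,101.622) → (118.086,148.459) (closed)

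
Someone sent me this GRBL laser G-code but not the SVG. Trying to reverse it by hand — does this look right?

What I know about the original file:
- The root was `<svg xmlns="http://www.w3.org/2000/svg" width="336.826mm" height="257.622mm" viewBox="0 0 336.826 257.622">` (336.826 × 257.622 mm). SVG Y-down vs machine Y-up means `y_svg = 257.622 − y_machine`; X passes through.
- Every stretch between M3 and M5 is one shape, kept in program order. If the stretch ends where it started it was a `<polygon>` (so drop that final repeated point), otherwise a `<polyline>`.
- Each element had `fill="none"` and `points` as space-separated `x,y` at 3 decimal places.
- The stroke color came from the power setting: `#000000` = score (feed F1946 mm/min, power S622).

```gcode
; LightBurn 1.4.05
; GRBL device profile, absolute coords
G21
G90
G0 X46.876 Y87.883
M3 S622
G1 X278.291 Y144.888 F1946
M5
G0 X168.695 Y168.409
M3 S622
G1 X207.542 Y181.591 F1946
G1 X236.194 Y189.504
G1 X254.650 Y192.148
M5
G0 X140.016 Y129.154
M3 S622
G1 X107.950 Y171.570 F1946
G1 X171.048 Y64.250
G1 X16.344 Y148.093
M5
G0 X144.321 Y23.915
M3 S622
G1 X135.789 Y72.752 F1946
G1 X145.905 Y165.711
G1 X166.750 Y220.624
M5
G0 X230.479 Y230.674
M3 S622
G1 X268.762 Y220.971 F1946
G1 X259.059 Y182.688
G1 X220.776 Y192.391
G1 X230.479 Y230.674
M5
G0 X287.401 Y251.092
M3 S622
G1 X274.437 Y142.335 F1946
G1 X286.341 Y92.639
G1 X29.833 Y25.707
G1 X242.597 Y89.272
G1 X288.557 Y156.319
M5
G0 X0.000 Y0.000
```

<svg xmlns="http://www.w3.org/2000/svg" width="336.826mm" height="257.622mm" viewBox="0 0 336.826 257.622">
  <polyline points="46.876,169.739 278.291,112.734" fill="none" stroke="#000000"/>
  <polyline points="168.695,89.213 207.542,76.031 236.194,68.118 254.650,65.474" fill="none" stroke="#000000"/>
  <polyline points="140.016,128.468 107.950,86.052 171.048,193.372 16.344,109.529" fill="none" stroke="#000000"/>
  <polyline points="144.321,233.707 135.789,184.870 145.905,91.911 166.750,36.998" fill="none" stroke="#000000"/>
  <polygon points="230.479,26.948 268.762,36.651 259.059,74.934 220.776,65.231" fill="none" stroke="#000000"/>
  <polyline points="287.401,6.530 274.437,115.287 286.341,164.983 29.833,231.915 242.597,168.350 288.557,101.303" fill="none" stroke="#000000"/>
</svg>

Machine Y-up, SVG Y-down with viewBox height 257.622, so y_svg = 257.622 − y_machine; X carries over. Every run uses S622, so all elements get stroke `#000000` (score).

Run 1: The run is open, so emit a `<polyline>` with points (Y-flipped): 46.876,169.739 278.291,112.734.

Run 2: The run is open, so emit a `<polyline>` with points (Y-flipped): 168.695,89.213 207.542,76.031 236.194,68.118 254.650,65.474.

Run 3: The run is open, so emit a `<polyline>` with points (Y-flipped): 140.016,128.468 107.950,86.052 171.048,193.372 16.344,109.529.

Run 4: The run is open, so emit a `<polyline>` with points (Y-flipped): 144.321,233.707 135.789,184.870 145.905,91.911 166.750,36.998.

Run 5: The run returns to its start, so emit a `<polygon>` with points (Y-flipped): 230.479,26.948 268.762,36.651 259.059,74.934 220.776,65.231.

Run 6: The run is open, so emit a `<polyline>` with points (Y-flipped): 287.401,6.530 274.437,115.287 286.341,164.983 29.833,231.915 242.597,168.350 288.557,101.303.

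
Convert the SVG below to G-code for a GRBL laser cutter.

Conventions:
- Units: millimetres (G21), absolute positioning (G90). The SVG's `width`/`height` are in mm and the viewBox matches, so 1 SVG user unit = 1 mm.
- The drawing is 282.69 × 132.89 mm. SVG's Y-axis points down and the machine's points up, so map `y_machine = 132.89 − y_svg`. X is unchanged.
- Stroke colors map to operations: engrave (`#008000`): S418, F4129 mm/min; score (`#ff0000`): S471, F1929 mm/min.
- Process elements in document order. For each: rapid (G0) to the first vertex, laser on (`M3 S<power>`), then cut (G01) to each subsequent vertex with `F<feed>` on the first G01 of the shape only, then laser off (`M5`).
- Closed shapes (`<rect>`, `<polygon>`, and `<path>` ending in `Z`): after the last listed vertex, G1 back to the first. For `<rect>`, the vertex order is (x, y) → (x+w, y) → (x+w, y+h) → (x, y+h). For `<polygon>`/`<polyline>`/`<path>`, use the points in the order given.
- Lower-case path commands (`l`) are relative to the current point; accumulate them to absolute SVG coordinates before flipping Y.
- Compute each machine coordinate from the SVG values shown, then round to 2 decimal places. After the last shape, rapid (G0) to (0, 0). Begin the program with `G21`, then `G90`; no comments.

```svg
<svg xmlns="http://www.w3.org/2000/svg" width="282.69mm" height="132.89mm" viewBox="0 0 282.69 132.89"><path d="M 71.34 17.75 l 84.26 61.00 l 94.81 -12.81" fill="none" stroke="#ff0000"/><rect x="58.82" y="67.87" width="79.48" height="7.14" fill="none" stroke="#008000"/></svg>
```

G21
G90
G0 X71.34 Y115.14
M3 S471
G01 X155.60 Y54.14 F1929
G01 X250.41 Y66.95
M5
G0 X58.82 Y65.02
M3 S418
G01 X138.30 Y65.02 F4129
G01 X138.30 Y57.88
G01 X58.82 Y57.88
G01 X58.82 Y65.02
M5
G0 X0.00 Y0.00

viewBox `0 0 282.69 132.89` with mm width/height → 1 unit = 1 mm. Flip: y_m = 132.89 − y_svg.

**Shape 1** — `<path>` open polyline, stroke `#ff0000` → score (S471, F1929). Machine vertices: (71.34,115.14) → (155.60,54.14) → (250.41,66.95). Open path.

**Shape 2** — `<rect>` rectangle, stroke `#008000` → engrave (S418, F4129). Machine vertices: (58.82,65.02) → (138.30,65.02) → (138.30,57.88) → (58.82,57.88) → (58.82,65.02). Closed: final G1 returns to the first vertex.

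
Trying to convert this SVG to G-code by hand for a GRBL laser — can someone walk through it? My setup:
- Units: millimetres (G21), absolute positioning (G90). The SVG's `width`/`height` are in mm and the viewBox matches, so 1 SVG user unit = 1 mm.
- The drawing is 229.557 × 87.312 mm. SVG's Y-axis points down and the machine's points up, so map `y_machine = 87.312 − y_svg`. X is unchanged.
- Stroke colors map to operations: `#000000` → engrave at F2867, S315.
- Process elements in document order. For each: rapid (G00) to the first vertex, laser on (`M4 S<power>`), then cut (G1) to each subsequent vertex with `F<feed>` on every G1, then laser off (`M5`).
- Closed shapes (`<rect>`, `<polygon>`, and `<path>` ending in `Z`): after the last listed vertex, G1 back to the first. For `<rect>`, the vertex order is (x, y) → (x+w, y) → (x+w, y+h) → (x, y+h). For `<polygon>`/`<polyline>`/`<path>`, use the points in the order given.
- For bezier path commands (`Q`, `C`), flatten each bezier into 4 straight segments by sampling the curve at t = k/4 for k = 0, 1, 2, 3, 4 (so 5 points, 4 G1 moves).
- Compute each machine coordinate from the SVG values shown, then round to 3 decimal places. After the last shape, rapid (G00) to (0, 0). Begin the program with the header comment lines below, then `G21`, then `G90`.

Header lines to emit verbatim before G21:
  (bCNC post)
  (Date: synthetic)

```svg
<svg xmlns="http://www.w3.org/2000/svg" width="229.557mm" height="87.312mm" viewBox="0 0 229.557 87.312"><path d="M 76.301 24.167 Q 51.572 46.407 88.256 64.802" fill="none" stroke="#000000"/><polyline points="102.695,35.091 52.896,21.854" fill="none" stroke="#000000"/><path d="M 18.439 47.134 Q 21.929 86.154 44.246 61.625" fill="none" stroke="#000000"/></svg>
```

(bCNC post)
(Date: synthetic)
G21
G90
G00 X76.301 Y63.145
M4 S315
G1 X67.775 Y52.265 F2867
G1 X66.925 Y41.866 F2867
G1 X73.752 Y31.948 F2867
G1 X88.256 Y22.510 F2867
M5
G00 X102.695 Y52.221
M4 S315
G1 X52.896 Y65.458 F2867
M5
G00 X18.439 Y40.178
M4 S315
G1 X21.361 Y24.640 F2867
G1 X26.636 Y17.045 F2867
G1 X34.264 Y17.394 F2867
G1 X44.246 Y25.687 F2867
M5
G00 X0.000 Y0.000

Since the viewBox matches the mm dimensions, user units are millimetres directly. The only transform is the Y-flip y_m = 87.312 − y_svg.

Shape 1 is a quadratic bezier drawn with `<path>`. Its stroke #000000 means engrave at S315, F2867. After flipping Y the toolpath is (76.301,63.145) → (67.775,52.265) → (66.925,41.866) → (73.752,31.948) → (88.256,22.510).

Shape 2 is a line segment drawn with `<polyline>`. Its stroke #000000 means engrave at S315, F2867. After flipping Y the toolpath is (102.695,52.221) → (52.896,65.458).

Shape 3 is a quadratic bezier drawn with `<path>`. Its stroke #000000 means engrave at S315, F2867. After flipping Y the toolpath is (18.439,40.178) → (21.361,24.640) → (26.636,17.045) → (34.264,17.394) → (44.246,25.687).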